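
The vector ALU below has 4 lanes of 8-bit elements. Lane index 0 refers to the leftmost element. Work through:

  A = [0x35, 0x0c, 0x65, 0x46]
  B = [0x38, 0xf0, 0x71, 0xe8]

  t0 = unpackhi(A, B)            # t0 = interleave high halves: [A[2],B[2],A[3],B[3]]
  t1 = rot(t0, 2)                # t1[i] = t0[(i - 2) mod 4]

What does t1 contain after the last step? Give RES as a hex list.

  t0: 65 71 46 e8
  t1: 46 e8 65 71

RES = [0x46, 0xe8, 0x65, 0x71]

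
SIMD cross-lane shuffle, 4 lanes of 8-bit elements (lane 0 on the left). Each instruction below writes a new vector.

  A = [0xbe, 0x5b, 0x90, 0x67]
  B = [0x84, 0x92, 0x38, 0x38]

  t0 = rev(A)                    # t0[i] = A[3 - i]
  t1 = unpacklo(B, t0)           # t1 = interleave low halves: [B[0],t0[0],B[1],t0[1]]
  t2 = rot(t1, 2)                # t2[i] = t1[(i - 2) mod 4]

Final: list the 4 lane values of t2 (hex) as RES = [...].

t0 = [0x67, 0x90, 0x5b, 0xbe]
t1 = [0x84, 0x67, 0x92, 0x90]
t2 = [0x92, 0x90, 0x84, 0x67]

RES = [0x92, 0x90, 0x84, 0x67]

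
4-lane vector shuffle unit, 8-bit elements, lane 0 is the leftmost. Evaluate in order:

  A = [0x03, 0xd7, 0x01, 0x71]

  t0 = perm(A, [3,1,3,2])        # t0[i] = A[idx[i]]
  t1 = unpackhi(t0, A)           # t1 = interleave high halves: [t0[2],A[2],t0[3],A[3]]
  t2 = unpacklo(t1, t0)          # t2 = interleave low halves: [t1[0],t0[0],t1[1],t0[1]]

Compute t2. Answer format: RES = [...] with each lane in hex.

t0 = [0x71, 0xd7, 0x71, 0x01]
t1 = [0x71, 0x01, 0x01, 0x71]
t2 = [0x71, 0x71, 0x01, 0xd7]

RES = [0x71, 0x71, 0x01, 0xd7]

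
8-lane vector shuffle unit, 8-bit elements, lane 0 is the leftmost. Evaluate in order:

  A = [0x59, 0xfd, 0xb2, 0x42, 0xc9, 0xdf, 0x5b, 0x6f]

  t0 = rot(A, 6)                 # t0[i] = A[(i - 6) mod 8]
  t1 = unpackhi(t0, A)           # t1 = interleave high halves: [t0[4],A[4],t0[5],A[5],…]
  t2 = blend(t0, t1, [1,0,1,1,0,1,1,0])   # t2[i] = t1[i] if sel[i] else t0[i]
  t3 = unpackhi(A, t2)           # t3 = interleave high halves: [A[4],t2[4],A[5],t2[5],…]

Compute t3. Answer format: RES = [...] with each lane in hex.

  t0: b2 42 c9 df 5b 6f 59 fd
  t1: 5b c9 6f df 59 5b fd 6f
  t2: 5b 42 6f df 5b 5b fd fd
  t3: c9 5b df 5b 5b fd 6f fd

RES = [0xc9, 0x5b, 0xdf, 0x5b, 0x5b, 0xfd, 0x6f, 0xfd]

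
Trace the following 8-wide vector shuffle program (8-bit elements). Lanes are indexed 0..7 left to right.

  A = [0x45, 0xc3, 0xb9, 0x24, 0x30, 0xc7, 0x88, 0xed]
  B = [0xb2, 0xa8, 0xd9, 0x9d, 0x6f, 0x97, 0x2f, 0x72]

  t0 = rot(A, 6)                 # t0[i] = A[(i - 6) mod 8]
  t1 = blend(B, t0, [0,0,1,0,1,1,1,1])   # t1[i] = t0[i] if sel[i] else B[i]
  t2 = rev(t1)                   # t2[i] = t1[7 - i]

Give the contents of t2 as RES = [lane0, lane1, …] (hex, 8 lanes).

RES = [ 0xc3  0x45  0xed  0x88  0x9d  0x30  0xa8  0xb2 ]

→ t0 |b9|24|30|c7|88|ed|45|c3|
→ t1 |b2|a8|30|9d|88|ed|45|c3|
→ t2 |c3|45|ed|88|9d|30|a8|b2|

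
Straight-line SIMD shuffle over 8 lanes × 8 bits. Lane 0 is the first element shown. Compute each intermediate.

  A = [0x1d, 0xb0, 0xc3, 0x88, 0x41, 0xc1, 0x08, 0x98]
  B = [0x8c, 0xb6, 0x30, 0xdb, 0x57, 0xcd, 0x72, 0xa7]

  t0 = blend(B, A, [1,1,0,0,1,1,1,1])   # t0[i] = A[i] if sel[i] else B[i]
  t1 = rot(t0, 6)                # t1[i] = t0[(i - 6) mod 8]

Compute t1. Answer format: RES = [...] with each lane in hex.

RES = [0x30, 0xdb, 0x41, 0xc1, 0x08, 0x98, 0x1d, 0xb0]

t0 = [0x1d, 0xb0, 0x30, 0xdb, 0x41, 0xc1, 0x08, 0x98]
t1 = [0x30, 0xdb, 0x41, 0xc1, 0x08, 0x98, 0x1d, 0xb0]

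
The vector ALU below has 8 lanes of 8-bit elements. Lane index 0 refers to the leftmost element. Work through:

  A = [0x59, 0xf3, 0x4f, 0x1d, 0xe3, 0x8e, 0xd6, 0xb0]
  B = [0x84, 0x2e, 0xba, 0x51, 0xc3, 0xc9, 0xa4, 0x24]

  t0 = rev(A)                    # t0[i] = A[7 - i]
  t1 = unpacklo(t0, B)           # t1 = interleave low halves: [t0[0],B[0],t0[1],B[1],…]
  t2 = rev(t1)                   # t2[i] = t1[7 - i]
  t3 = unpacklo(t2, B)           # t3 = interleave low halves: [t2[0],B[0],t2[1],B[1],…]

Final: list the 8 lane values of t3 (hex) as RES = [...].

t0 = [0xb0, 0xd6, 0x8e, 0xe3, 0x1d, 0x4f, 0xf3, 0x59]
t1 = [0xb0, 0x84, 0xd6, 0x2e, 0x8e, 0xba, 0xe3, 0x51]
t2 = [0x51, 0xe3, 0xba, 0x8e, 0x2e, 0xd6, 0x84, 0xb0]
t3 = [0x51, 0x84, 0xe3, 0x2e, 0xba, 0xba, 0x8e, 0x51]

RES = [0x51, 0x84, 0xe3, 0x2e, 0xba, 0xba, 0x8e, 0x51]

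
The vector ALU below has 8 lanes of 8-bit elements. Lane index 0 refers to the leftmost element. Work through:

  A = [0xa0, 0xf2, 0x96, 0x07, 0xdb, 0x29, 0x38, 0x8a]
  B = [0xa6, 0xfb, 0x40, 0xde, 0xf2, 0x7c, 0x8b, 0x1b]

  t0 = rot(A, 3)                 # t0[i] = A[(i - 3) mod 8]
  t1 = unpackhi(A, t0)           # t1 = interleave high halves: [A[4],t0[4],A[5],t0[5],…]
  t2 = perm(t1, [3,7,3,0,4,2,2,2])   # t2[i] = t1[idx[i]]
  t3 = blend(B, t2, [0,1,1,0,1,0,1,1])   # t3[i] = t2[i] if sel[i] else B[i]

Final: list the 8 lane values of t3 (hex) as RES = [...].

RES = [ 0xa6  0xdb  0x96  0xde  0x38  0x7c  0x29  0x29 ]

→ t0 |29|38|8a|a0|f2|96|07|db|
→ t1 |db|f2|29|96|38|07|8a|db|
→ t2 |96|db|96|db|38|29|29|29|
→ t3 |a6|db|96|de|38|7c|29|29|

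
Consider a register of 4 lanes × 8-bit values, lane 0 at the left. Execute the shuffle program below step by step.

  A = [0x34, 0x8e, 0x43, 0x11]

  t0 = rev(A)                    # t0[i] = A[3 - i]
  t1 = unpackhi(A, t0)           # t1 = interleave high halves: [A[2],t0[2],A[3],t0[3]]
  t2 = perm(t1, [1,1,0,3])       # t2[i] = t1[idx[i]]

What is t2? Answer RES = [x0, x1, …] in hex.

→ t0 |11|43|8e|34|
→ t1 |43|8e|11|34|
→ t2 |8e|8e|43|34|

RES = [ 0x8e  0x8e  0x43  0x34 ]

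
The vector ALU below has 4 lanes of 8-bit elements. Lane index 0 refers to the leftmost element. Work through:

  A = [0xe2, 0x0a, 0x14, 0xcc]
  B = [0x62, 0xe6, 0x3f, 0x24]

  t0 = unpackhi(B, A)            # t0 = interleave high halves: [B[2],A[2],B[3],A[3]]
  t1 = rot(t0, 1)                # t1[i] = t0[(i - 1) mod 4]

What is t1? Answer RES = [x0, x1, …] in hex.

→ t0 |3f|14|24|cc|
→ t1 |cc|3f|14|24|

RES = [ 0xcc  0x3f  0x14  0x24 ]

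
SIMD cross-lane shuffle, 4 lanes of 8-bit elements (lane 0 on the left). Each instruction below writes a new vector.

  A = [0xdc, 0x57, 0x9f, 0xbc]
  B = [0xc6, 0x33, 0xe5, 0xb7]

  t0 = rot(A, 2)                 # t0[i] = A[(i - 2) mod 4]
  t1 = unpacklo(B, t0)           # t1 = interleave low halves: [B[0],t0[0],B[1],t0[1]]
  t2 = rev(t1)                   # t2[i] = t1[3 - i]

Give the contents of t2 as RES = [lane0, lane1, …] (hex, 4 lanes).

RES = [ 0xbc  0x33  0x9f  0xc6 ]

  t0: 9f bc dc 57
  t1: c6 9f 33 bc
  t2: bc 33 9f c6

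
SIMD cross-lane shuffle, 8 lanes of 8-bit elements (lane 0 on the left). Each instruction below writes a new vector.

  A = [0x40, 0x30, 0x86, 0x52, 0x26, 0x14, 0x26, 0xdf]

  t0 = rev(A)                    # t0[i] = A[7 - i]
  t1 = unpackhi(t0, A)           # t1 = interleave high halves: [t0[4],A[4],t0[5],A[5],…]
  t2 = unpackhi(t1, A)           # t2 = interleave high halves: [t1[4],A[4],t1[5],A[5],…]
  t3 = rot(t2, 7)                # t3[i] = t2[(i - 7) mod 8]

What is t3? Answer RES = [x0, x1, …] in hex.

  t0: df 26 14 26 52 86 30 40
  t1: 52 26 86 14 30 26 40 df
  t2: 30 26 26 14 40 26 df df
  t3: 26 26 14 40 26 df df 30

RES = [ 0x26  0x26  0x14  0x40  0x26  0xdf  0xdf  0x30 ]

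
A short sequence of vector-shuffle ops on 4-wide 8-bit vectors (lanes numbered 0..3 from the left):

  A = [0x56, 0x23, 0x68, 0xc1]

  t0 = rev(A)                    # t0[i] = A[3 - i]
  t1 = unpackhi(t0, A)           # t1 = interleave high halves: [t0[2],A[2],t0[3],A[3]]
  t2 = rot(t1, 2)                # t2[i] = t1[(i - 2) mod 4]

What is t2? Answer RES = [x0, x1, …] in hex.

RES = [ 0x56  0xc1  0x23  0x68 ]

t0 = [0xc1, 0x68, 0x23, 0x56]
t1 = [0x23, 0x68, 0x56, 0xc1]
t2 = [0x56, 0xc1, 0x23, 0x68]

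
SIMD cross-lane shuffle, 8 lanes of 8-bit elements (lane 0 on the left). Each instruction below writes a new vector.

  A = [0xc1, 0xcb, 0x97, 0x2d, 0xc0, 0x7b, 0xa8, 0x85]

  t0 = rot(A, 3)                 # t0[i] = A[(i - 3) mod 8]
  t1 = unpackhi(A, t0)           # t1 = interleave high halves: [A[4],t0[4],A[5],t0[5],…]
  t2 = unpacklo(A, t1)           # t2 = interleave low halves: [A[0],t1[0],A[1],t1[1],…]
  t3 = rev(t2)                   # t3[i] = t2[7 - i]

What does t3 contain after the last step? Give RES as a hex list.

  t0: 7b a8 85 c1 cb 97 2d c0
  t1: c0 cb 7b 97 a8 2d 85 c0
  t2: c1 c0 cb cb 97 7b 2d 97
  t3: 97 2d 7b 97 cb cb c0 c1

RES = [ 0x97  0x2d  0x7b  0x97  0xcb  0xcb  0xc0  0xc1 ]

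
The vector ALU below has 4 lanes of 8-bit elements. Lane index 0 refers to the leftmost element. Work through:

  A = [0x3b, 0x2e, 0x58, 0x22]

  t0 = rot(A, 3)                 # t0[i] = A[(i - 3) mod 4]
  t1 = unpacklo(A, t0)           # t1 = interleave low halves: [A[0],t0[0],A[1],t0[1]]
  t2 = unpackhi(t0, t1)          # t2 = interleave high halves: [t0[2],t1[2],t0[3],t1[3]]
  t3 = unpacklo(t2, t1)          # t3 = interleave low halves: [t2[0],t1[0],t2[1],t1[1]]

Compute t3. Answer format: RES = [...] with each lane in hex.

RES = [0x22, 0x3b, 0x2e, 0x2e]

→ t0 |2e|58|22|3b|
→ t1 |3b|2e|2e|58|
→ t2 |22|2e|3b|58|
→ t3 |22|3b|2e|2e|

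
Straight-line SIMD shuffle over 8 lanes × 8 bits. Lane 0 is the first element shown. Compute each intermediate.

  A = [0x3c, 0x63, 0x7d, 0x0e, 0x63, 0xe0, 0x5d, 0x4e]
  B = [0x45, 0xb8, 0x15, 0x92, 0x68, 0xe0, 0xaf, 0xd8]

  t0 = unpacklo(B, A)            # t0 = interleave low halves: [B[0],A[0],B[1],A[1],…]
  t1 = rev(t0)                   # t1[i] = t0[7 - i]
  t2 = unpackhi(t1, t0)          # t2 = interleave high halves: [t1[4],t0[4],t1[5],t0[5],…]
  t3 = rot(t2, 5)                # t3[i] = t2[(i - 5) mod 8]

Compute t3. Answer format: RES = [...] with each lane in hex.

RES = [ 0x7d  0x3c  0x92  0x45  0x0e  0x63  0x15  0xb8 ]

t0 = [0x45, 0x3c, 0xb8, 0x63, 0x15, 0x7d, 0x92, 0x0e]
t1 = [0x0e, 0x92, 0x7d, 0x15, 0x63, 0xb8, 0x3c, 0x45]
t2 = [0x63, 0x15, 0xb8, 0x7d, 0x3c, 0x92, 0x45, 0x0e]
t3 = [0x7d, 0x3c, 0x92, 0x45, 0x0e, 0x63, 0x15, 0xb8]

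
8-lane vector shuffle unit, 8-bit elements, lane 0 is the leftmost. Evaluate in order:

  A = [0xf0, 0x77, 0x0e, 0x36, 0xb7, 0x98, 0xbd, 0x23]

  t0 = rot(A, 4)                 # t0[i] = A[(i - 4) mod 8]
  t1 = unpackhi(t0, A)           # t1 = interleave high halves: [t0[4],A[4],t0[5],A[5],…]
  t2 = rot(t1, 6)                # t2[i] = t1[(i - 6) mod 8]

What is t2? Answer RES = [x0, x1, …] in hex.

→ t0 |b7|98|bd|23|f0|77|0e|36|
→ t1 |f0|b7|77|98|0e|bd|36|23|
→ t2 |77|98|0e|bd|36|23|f0|b7|

RES = [0x77, 0x98, 0x0e, 0xbd, 0x36, 0x23, 0xf0, 0xb7]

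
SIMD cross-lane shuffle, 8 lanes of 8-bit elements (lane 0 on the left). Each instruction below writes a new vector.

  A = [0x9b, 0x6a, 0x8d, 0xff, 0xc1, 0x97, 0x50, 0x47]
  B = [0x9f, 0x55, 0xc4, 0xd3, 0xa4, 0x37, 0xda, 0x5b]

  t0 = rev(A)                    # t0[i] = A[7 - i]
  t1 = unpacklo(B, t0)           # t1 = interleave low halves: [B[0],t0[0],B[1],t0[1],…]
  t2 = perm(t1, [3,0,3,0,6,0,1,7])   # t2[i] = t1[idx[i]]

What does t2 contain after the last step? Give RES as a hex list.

→ t0 |47|50|97|c1|ff|8d|6a|9b|
→ t1 |9f|47|55|50|c4|97|d3|c1|
→ t2 |50|9f|50|9f|d3|9f|47|c1|

RES = [0x50, 0x9f, 0x50, 0x9f, 0xd3, 0x9f, 0x47, 0xc1]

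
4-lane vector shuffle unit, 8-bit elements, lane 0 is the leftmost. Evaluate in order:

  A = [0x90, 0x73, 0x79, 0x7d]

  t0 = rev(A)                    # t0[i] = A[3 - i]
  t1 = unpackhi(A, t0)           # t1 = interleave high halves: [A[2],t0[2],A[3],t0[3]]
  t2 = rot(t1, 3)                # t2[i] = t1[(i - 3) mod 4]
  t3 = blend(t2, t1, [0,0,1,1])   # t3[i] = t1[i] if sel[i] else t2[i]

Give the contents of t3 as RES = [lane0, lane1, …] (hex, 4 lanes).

t0 = [0x7d, 0x79, 0x73, 0x90]
t1 = [0x79, 0x73, 0x7d, 0x90]
t2 = [0x73, 0x7d, 0x90, 0x79]
t3 = [0x73, 0x7d, 0x7d, 0x90]

RES = [0x73, 0x7d, 0x7d, 0x90]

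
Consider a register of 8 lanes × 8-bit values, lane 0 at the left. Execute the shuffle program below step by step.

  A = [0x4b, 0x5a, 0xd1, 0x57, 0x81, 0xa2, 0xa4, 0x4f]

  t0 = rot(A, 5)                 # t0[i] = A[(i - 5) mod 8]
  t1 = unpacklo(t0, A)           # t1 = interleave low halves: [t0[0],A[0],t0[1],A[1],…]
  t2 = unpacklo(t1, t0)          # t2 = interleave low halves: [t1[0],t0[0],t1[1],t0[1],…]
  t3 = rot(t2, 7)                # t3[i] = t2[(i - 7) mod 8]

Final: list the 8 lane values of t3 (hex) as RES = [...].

RES = [ 0x57  0x4b  0x81  0x81  0xa2  0x5a  0xa4  0x57 ]

t0 = [0x57, 0x81, 0xa2, 0xa4, 0x4f, 0x4b, 0x5a, 0xd1]
t1 = [0x57, 0x4b, 0x81, 0x5a, 0xa2, 0xd1, 0xa4, 0x57]
t2 = [0x57, 0x57, 0x4b, 0x81, 0x81, 0xa2, 0x5a, 0xa4]
t3 = [0x57, 0x4b, 0x81, 0x81, 0xa2, 0x5a, 0xa4, 0x57]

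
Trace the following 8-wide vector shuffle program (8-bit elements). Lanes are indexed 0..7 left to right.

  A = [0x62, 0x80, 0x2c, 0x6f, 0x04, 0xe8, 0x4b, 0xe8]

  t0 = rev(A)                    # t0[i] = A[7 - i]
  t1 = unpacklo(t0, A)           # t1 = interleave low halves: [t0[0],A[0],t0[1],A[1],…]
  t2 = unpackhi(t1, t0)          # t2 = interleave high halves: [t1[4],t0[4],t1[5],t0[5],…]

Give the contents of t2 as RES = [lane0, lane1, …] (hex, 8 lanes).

→ t0 |e8|4b|e8|04|6f|2c|80|62|
→ t1 |e8|62|4b|80|e8|2c|04|6f|
→ t2 |e8|6f|2c|2c|04|80|6f|62|

RES = [0xe8, 0x6f, 0x2c, 0x2c, 0x04, 0x80, 0x6f, 0x62]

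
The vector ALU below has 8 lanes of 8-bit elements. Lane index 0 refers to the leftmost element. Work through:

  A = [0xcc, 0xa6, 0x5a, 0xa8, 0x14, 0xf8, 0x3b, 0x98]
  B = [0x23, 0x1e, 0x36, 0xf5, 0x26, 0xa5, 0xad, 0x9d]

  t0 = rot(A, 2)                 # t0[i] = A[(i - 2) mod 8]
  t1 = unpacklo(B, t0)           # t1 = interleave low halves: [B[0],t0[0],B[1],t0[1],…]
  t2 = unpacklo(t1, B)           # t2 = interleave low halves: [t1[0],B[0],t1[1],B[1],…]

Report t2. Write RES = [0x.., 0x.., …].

RES = [ 0x23  0x23  0x3b  0x1e  0x1e  0x36  0x98  0xf5 ]

t0 = [0x3b, 0x98, 0xcc, 0xa6, 0x5a, 0xa8, 0x14, 0xf8]
t1 = [0x23, 0x3b, 0x1e, 0x98, 0x36, 0xcc, 0xf5, 0xa6]
t2 = [0x23, 0x23, 0x3b, 0x1e, 0x1e, 0x36, 0x98, 0xf5]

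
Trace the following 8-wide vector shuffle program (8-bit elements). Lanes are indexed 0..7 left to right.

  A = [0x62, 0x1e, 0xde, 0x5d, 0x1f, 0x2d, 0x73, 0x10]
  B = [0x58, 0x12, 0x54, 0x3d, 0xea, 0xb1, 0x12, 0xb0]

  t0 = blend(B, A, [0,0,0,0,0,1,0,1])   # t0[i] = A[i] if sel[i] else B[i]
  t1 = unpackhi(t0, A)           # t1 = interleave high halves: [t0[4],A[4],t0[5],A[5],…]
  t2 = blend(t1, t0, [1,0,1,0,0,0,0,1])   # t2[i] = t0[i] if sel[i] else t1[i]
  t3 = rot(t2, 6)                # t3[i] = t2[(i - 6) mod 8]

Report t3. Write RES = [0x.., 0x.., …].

→ t0 |58|12|54|3d|ea|2d|12|10|
→ t1 |ea|1f|2d|2d|12|73|10|10|
→ t2 |58|1f|54|2d|12|73|10|10|
→ t3 |54|2d|12|73|10|10|58|1f|

RES = [ 0x54  0x2d  0x12  0x73  0x10  0x10  0x58  0x1f ]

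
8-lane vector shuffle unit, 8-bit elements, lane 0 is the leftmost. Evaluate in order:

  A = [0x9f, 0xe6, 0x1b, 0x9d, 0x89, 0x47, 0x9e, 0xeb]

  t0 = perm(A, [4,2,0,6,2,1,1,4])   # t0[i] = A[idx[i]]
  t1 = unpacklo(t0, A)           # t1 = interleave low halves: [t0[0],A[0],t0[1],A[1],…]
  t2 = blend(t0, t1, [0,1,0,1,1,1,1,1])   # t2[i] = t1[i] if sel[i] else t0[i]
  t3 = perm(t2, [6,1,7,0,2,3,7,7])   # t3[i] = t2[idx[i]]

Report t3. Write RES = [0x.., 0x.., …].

RES = [0x9e, 0x9f, 0x9d, 0x89, 0x9f, 0xe6, 0x9d, 0x9d]

t0 = [0x89, 0x1b, 0x9f, 0x9e, 0x1b, 0xe6, 0xe6, 0x89]
t1 = [0x89, 0x9f, 0x1b, 0xe6, 0x9f, 0x1b, 0x9e, 0x9d]
t2 = [0x89, 0x9f, 0x9f, 0xe6, 0x9f, 0x1b, 0x9e, 0x9d]
t3 = [0x9e, 0x9f, 0x9d, 0x89, 0x9f, 0xe6, 0x9d, 0x9d]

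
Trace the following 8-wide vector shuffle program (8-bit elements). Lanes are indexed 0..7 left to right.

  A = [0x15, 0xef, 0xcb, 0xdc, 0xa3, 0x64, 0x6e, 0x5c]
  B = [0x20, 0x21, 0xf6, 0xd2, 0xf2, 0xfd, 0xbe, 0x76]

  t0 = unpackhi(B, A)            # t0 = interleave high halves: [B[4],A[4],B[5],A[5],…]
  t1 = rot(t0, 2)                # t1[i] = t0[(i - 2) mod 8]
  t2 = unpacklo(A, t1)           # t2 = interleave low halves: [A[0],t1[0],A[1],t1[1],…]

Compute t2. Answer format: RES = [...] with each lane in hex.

RES = [ 0x15  0x76  0xef  0x5c  0xcb  0xf2  0xdc  0xa3 ]

→ t0 |f2|a3|fd|64|be|6e|76|5c|
→ t1 |76|5c|f2|a3|fd|64|be|6e|
→ t2 |15|76|ef|5c|cb|f2|dc|a3|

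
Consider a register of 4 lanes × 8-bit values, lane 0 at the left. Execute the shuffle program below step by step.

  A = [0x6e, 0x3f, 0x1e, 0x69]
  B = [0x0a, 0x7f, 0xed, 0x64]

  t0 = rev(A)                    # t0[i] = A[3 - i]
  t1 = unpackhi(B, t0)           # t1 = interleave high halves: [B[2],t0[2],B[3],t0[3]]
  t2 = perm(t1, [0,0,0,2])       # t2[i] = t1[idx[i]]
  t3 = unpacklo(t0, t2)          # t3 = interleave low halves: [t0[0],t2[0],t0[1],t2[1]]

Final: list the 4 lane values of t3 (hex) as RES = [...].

RES = [ 0x69  0xed  0x1e  0xed ]

→ t0 |69|1e|3f|6e|
→ t1 |ed|3f|64|6e|
→ t2 |ed|ed|ed|64|
→ t3 |69|ed|1e|ed|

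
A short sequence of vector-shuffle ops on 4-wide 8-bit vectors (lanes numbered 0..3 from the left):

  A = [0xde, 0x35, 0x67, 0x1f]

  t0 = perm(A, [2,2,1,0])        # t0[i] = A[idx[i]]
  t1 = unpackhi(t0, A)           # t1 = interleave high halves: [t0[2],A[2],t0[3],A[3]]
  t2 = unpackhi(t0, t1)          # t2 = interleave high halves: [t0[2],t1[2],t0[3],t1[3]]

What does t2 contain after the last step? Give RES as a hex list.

→ t0 |67|67|35|de|
→ t1 |35|67|de|1f|
→ t2 |35|de|de|1f|

RES = [0x35, 0xde, 0xde, 0x1f]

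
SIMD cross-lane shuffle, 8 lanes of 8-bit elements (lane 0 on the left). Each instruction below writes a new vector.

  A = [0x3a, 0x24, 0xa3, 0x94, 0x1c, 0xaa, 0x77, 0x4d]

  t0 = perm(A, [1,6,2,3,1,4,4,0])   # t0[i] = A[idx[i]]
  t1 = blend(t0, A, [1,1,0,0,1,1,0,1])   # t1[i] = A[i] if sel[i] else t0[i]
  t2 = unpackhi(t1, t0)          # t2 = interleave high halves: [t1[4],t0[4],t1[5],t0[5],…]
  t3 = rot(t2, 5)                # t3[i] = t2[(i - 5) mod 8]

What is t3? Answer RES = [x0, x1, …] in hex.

RES = [0x1c, 0x1c, 0x1c, 0x4d, 0x3a, 0x1c, 0x24, 0xaa]

→ t0 |24|77|a3|94|24|1c|1c|3a|
→ t1 |3a|24|a3|94|1c|aa|1c|4d|
→ t2 |1c|24|aa|1c|1c|1c|4d|3a|
→ t3 |1c|1c|1c|4d|3a|1c|24|aa|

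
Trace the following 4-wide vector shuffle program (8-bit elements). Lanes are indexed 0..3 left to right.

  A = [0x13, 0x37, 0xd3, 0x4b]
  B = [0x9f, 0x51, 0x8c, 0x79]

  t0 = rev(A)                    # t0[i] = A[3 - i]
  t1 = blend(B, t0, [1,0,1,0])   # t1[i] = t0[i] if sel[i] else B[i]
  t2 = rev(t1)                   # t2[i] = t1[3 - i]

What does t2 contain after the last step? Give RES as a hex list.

  t0: 4b d3 37 13
  t1: 4b 51 37 79
  t2: 79 37 51 4b

RES = [ 0x79  0x37  0x51  0x4b ]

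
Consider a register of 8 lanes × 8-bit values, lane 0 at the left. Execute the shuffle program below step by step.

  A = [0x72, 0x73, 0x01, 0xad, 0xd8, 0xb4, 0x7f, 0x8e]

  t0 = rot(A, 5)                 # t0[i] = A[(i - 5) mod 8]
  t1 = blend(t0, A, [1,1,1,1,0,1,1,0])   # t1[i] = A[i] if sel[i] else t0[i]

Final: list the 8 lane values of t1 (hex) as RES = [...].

RES = [0x72, 0x73, 0x01, 0xad, 0x8e, 0xb4, 0x7f, 0x01]

t0 = [0xad, 0xd8, 0xb4, 0x7f, 0x8e, 0x72, 0x73, 0x01]
t1 = [0x72, 0x73, 0x01, 0xad, 0x8e, 0xb4, 0x7f, 0x01]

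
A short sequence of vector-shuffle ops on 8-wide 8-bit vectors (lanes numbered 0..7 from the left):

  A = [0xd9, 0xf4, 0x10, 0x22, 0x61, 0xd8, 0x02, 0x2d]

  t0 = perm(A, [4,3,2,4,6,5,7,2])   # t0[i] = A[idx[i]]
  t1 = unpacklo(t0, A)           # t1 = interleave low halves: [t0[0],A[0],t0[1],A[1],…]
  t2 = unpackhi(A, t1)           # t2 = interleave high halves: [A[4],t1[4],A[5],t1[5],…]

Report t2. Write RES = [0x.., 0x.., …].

RES = [0x61, 0x10, 0xd8, 0x10, 0x02, 0x61, 0x2d, 0x22]

  t0: 61 22 10 61 02 d8 2d 10
  t1: 61 d9 22 f4 10 10 61 22
  t2: 61 10 d8 10 02 61 2d 22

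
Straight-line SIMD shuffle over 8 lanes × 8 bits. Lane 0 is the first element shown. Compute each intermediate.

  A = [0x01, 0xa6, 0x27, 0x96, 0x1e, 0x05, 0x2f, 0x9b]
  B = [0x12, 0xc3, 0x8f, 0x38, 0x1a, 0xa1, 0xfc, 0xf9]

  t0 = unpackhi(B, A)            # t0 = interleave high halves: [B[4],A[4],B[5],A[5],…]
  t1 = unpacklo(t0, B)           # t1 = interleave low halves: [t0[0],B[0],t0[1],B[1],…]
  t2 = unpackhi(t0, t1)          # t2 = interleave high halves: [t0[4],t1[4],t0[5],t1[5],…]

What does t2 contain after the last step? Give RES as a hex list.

t0 = [0x1a, 0x1e, 0xa1, 0x05, 0xfc, 0x2f, 0xf9, 0x9b]
t1 = [0x1a, 0x12, 0x1e, 0xc3, 0xa1, 0x8f, 0x05, 0x38]
t2 = [0xfc, 0xa1, 0x2f, 0x8f, 0xf9, 0x05, 0x9b, 0x38]

RES = [0xfc, 0xa1, 0x2f, 0x8f, 0xf9, 0x05, 0x9b, 0x38]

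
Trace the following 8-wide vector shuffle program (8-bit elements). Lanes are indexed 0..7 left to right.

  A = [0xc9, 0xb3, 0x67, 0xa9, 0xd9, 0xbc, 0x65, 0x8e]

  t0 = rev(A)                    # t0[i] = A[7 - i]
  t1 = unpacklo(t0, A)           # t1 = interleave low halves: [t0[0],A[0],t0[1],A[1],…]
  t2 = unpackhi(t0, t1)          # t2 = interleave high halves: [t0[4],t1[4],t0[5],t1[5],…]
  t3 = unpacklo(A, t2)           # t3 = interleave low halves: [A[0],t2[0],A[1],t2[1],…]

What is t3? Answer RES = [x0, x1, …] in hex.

RES = [0xc9, 0xa9, 0xb3, 0xbc, 0x67, 0x67, 0xa9, 0x67]

t0 = [0x8e, 0x65, 0xbc, 0xd9, 0xa9, 0x67, 0xb3, 0xc9]
t1 = [0x8e, 0xc9, 0x65, 0xb3, 0xbc, 0x67, 0xd9, 0xa9]
t2 = [0xa9, 0xbc, 0x67, 0x67, 0xb3, 0xd9, 0xc9, 0xa9]
t3 = [0xc9, 0xa9, 0xb3, 0xbc, 0x67, 0x67, 0xa9, 0x67]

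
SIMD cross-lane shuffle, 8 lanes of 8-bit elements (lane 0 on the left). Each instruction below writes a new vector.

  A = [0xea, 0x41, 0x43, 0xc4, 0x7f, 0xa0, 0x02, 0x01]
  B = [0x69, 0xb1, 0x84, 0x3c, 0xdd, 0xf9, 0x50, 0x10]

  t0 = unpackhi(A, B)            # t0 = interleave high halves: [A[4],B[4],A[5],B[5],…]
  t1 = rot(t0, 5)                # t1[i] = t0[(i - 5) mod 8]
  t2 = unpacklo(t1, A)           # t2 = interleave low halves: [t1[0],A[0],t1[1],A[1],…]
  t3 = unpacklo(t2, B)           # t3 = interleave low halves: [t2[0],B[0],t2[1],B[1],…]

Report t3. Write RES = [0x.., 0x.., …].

t0 = [0x7f, 0xdd, 0xa0, 0xf9, 0x02, 0x50, 0x01, 0x10]
t1 = [0xf9, 0x02, 0x50, 0x01, 0x10, 0x7f, 0xdd, 0xa0]
t2 = [0xf9, 0xea, 0x02, 0x41, 0x50, 0x43, 0x01, 0xc4]
t3 = [0xf9, 0x69, 0xea, 0xb1, 0x02, 0x84, 0x41, 0x3c]

RES = [ 0xf9  0x69  0xea  0xb1  0x02  0x84  0x41  0x3c ]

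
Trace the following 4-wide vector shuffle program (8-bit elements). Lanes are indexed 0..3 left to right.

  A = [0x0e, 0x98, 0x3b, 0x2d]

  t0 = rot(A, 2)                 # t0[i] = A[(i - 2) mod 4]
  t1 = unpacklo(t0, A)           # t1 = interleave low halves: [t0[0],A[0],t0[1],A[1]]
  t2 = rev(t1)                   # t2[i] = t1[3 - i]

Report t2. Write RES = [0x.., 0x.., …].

RES = [ 0x98  0x2d  0x0e  0x3b ]

t0 = [0x3b, 0x2d, 0x0e, 0x98]
t1 = [0x3b, 0x0e, 0x2d, 0x98]
t2 = [0x98, 0x2d, 0x0e, 0x3b]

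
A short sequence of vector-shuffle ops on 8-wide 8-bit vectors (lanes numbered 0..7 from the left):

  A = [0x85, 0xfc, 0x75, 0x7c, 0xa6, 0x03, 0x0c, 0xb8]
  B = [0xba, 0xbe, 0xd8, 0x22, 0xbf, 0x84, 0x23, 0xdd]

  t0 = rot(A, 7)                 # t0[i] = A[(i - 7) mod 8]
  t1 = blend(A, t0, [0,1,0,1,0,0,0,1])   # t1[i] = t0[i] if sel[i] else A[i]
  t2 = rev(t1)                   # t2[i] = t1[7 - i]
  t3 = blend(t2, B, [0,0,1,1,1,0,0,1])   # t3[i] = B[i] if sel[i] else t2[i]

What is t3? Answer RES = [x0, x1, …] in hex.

  t0: fc 75 7c a6 03 0c b8 85
  t1: 85 75 75 a6 a6 03 0c 85
  t2: 85 0c 03 a6 a6 75 75 85
  t3: 85 0c d8 22 bf 75 75 dd

RES = [ 0x85  0x0c  0xd8  0x22  0xbf  0x75  0x75  0xdd ]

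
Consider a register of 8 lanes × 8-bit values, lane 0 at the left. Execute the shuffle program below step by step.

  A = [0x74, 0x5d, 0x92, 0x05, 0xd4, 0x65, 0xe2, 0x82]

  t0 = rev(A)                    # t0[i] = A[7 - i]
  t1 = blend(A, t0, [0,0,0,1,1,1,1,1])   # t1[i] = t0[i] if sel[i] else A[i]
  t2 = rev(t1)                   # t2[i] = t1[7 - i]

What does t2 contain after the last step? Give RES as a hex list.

RES = [ 0x74  0x5d  0x92  0x05  0xd4  0x92  0x5d  0x74 ]

→ t0 |82|e2|65|d4|05|92|5d|74|
→ t1 |74|5d|92|d4|05|92|5d|74|
→ t2 |74|5d|92|05|d4|92|5d|74|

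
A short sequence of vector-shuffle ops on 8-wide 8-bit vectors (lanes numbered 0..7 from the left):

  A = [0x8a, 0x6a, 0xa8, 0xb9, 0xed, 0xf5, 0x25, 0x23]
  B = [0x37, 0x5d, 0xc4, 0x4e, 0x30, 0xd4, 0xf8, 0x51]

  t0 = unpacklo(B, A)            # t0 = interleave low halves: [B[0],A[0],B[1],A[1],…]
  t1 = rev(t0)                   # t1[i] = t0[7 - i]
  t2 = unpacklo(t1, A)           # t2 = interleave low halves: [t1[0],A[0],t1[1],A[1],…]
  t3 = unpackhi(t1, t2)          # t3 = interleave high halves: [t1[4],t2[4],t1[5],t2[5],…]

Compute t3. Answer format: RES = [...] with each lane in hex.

t0 = [0x37, 0x8a, 0x5d, 0x6a, 0xc4, 0xa8, 0x4e, 0xb9]
t1 = [0xb9, 0x4e, 0xa8, 0xc4, 0x6a, 0x5d, 0x8a, 0x37]
t2 = [0xb9, 0x8a, 0x4e, 0x6a, 0xa8, 0xa8, 0xc4, 0xb9]
t3 = [0x6a, 0xa8, 0x5d, 0xa8, 0x8a, 0xc4, 0x37, 0xb9]

RES = [ 0x6a  0xa8  0x5d  0xa8  0x8a  0xc4  0x37  0xb9 ]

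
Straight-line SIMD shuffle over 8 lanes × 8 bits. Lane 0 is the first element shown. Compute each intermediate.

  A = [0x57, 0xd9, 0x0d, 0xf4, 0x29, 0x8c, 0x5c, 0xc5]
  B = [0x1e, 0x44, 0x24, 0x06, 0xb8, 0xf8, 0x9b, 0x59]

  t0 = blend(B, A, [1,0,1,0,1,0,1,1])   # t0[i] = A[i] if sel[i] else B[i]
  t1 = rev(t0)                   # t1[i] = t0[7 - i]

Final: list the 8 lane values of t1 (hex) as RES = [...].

t0 = [0x57, 0x44, 0x0d, 0x06, 0x29, 0xf8, 0x5c, 0xc5]
t1 = [0xc5, 0x5c, 0xf8, 0x29, 0x06, 0x0d, 0x44, 0x57]

RES = [ 0xc5  0x5c  0xf8  0x29  0x06  0x0d  0x44  0x57 ]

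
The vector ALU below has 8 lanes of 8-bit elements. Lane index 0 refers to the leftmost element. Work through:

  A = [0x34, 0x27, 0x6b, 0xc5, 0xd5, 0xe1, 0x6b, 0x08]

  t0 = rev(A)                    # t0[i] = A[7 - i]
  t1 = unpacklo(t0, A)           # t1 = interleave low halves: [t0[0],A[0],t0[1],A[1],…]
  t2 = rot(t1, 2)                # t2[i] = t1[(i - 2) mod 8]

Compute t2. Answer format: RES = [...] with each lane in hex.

RES = [0xd5, 0xc5, 0x08, 0x34, 0x6b, 0x27, 0xe1, 0x6b]

→ t0 |08|6b|e1|d5|c5|6b|27|34|
→ t1 |08|34|6b|27|e1|6b|d5|c5|
→ t2 |d5|c5|08|34|6b|27|e1|6b|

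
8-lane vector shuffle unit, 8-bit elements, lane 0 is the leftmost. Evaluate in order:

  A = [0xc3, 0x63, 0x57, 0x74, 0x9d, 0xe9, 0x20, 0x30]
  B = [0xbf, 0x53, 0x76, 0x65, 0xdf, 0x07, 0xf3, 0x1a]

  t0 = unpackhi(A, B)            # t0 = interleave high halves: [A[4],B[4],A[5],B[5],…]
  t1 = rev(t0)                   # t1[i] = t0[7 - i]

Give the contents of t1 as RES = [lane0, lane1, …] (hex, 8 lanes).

  t0: 9d df e9 07 20 f3 30 1a
  t1: 1a 30 f3 20 07 e9 df 9d

RES = [ 0x1a  0x30  0xf3  0x20  0x07  0xe9  0xdf  0x9d ]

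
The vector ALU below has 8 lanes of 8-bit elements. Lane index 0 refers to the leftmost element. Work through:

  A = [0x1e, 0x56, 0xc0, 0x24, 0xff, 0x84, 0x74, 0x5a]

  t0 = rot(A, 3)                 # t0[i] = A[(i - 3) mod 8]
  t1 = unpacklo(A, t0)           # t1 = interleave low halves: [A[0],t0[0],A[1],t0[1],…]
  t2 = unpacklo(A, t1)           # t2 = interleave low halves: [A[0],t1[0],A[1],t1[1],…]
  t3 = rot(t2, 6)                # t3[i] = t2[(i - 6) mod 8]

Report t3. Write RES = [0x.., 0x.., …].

RES = [ 0x56  0x84  0xc0  0x56  0x24  0x74  0x1e  0x1e ]

t0 = [0x84, 0x74, 0x5a, 0x1e, 0x56, 0xc0, 0x24, 0xff]
t1 = [0x1e, 0x84, 0x56, 0x74, 0xc0, 0x5a, 0x24, 0x1e]
t2 = [0x1e, 0x1e, 0x56, 0x84, 0xc0, 0x56, 0x24, 0x74]
t3 = [0x56, 0x84, 0xc0, 0x56, 0x24, 0x74, 0x1e, 0x1e]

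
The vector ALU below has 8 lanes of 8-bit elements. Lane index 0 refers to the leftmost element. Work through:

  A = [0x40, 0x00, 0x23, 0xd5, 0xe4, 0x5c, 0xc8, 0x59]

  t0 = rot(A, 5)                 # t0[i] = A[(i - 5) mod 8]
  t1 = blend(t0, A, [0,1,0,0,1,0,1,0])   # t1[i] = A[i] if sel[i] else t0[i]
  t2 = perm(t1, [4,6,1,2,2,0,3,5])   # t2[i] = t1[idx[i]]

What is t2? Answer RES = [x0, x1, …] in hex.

RES = [ 0xe4  0xc8  0x00  0x5c  0x5c  0xd5  0xc8  0x40 ]

  t0: d5 e4 5c c8 59 40 00 23
  t1: d5 00 5c c8 e4 40 c8 23
  t2: e4 c8 00 5c 5c d5 c8 40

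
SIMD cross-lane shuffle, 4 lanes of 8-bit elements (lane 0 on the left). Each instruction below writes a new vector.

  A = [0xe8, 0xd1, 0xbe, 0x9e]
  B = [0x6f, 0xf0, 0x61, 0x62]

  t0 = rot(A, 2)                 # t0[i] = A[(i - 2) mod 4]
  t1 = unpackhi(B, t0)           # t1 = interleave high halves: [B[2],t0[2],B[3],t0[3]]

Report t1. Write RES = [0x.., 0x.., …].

RES = [0x61, 0xe8, 0x62, 0xd1]

→ t0 |be|9e|e8|d1|
→ t1 |61|e8|62|d1|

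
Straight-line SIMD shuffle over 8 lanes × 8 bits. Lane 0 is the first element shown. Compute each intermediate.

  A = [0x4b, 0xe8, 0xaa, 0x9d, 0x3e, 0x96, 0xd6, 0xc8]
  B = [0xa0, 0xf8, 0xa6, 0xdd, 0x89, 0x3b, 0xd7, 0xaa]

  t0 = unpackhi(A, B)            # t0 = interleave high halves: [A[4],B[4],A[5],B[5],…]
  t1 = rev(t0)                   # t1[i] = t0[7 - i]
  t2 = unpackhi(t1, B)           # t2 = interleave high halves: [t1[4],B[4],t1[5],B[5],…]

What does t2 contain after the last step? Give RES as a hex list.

  t0: 3e 89 96 3b d6 d7 c8 aa
  t1: aa c8 d7 d6 3b 96 89 3e
  t2: 3b 89 96 3b 89 d7 3e aa

RES = [ 0x3b  0x89  0x96  0x3b  0x89  0xd7  0x3e  0xaa ]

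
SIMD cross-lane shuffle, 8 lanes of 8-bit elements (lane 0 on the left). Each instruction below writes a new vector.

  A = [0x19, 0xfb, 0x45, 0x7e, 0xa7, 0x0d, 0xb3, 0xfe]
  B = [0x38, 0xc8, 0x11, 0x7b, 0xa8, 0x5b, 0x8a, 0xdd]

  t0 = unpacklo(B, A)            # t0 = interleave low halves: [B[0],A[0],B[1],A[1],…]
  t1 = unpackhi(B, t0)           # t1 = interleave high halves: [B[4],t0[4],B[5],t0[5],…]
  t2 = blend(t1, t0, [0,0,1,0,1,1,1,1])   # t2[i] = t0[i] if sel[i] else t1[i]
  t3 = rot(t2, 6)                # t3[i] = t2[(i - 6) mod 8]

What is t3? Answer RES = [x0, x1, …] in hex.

RES = [ 0xc8  0x45  0x11  0x45  0x7b  0x7e  0xa8  0x11 ]

  t0: 38 19 c8 fb 11 45 7b 7e
  t1: a8 11 5b 45 8a 7b dd 7e
  t2: a8 11 c8 45 11 45 7b 7e
  t3: c8 45 11 45 7b 7e a8 11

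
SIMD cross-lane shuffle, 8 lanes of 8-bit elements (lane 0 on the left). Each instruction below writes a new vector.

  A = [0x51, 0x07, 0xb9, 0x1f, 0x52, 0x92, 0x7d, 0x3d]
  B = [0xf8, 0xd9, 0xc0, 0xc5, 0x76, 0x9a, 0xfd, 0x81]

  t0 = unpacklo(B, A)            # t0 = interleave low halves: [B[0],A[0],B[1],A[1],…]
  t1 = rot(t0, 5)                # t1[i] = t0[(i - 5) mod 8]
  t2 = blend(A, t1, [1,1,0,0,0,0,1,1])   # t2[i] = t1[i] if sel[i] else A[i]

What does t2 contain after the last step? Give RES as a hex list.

  t0: f8 51 d9 07 c0 b9 c5 1f
  t1: 07 c0 b9 c5 1f f8 51 d9
  t2: 07 c0 b9 1f 52 92 51 d9

RES = [ 0x07  0xc0  0xb9  0x1f  0x52  0x92  0x51  0xd9 ]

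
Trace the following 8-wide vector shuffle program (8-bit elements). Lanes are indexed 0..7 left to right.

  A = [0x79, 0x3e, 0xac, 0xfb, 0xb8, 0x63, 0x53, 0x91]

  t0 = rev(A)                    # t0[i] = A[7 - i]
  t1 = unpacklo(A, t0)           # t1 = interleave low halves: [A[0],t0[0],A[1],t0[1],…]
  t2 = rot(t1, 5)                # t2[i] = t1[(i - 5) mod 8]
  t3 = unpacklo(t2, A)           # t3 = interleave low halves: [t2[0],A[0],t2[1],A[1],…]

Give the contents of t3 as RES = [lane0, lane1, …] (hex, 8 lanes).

RES = [ 0x53  0x79  0xac  0x3e  0x63  0xac  0xfb  0xfb ]

t0 = [0x91, 0x53, 0x63, 0xb8, 0xfb, 0xac, 0x3e, 0x79]
t1 = [0x79, 0x91, 0x3e, 0x53, 0xac, 0x63, 0xfb, 0xb8]
t2 = [0x53, 0xac, 0x63, 0xfb, 0xb8, 0x79, 0x91, 0x3e]
t3 = [0x53, 0x79, 0xac, 0x3e, 0x63, 0xac, 0xfb, 0xfb]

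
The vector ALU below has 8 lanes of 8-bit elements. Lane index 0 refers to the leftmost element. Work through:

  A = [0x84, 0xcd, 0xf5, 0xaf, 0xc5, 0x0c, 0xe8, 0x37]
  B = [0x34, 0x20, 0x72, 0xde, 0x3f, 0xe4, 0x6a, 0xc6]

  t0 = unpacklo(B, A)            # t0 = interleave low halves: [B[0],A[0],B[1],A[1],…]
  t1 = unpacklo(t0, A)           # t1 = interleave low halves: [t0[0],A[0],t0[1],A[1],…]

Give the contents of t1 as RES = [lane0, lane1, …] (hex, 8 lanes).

RES = [ 0x34  0x84  0x84  0xcd  0x20  0xf5  0xcd  0xaf ]

  t0: 34 84 20 cd 72 f5 de af
  t1: 34 84 84 cd 20 f5 cd af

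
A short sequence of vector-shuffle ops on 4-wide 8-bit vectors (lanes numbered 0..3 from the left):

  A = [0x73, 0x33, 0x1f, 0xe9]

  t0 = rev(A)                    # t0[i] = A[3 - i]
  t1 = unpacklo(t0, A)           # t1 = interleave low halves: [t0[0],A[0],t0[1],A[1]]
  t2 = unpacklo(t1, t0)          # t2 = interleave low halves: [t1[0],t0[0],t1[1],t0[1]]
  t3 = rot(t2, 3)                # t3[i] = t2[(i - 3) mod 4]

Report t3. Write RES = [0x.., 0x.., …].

t0 = [0xe9, 0x1f, 0x33, 0x73]
t1 = [0xe9, 0x73, 0x1f, 0x33]
t2 = [0xe9, 0xe9, 0x73, 0x1f]
t3 = [0xe9, 0x73, 0x1f, 0xe9]

RES = [ 0xe9  0x73  0x1f  0xe9 ]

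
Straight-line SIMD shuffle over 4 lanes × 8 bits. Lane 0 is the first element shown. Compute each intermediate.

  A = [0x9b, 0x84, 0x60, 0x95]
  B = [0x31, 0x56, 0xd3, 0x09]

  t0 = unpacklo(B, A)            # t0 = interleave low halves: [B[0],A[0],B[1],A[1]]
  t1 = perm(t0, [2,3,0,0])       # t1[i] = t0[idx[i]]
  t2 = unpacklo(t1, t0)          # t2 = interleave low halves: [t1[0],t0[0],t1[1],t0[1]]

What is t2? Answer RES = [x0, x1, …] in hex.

  t0: 31 9b 56 84
  t1: 56 84 31 31
  t2: 56 31 84 9b

RES = [ 0x56  0x31  0x84  0x9b ]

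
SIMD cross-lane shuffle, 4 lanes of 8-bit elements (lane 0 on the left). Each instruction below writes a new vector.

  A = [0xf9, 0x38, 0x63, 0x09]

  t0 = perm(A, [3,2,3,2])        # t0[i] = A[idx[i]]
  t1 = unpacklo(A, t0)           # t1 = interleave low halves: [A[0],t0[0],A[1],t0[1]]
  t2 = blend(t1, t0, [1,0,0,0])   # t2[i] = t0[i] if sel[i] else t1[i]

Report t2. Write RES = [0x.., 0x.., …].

RES = [0x09, 0x09, 0x38, 0x63]

→ t0 |09|63|09|63|
→ t1 |f9|09|38|63|
→ t2 |09|09|38|63|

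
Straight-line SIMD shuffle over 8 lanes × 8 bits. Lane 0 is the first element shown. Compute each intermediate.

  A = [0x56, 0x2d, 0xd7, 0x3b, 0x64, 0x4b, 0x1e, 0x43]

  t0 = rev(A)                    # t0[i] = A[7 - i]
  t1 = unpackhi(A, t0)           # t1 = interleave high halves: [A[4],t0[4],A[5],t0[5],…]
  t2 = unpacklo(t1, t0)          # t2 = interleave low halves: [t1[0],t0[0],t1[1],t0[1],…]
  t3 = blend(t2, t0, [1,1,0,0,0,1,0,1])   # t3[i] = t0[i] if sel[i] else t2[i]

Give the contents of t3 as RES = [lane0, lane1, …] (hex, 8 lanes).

RES = [ 0x43  0x1e  0x3b  0x1e  0x4b  0xd7  0xd7  0x56 ]

  t0: 43 1e 4b 64 3b d7 2d 56
  t1: 64 3b 4b d7 1e 2d 43 56
  t2: 64 43 3b 1e 4b 4b d7 64
  t3: 43 1e 3b 1e 4b d7 d7 56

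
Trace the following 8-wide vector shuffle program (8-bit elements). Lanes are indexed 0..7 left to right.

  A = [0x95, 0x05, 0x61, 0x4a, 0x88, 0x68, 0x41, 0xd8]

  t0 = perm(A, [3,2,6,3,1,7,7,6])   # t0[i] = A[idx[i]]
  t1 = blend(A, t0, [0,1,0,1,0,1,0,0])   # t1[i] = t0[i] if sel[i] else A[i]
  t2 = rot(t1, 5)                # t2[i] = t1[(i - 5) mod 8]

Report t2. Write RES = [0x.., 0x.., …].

  t0: 4a 61 41 4a 05 d8 d8 41
  t1: 95 61 61 4a 88 d8 41 d8
  t2: 4a 88 d8 41 d8 95 61 61

RES = [0x4a, 0x88, 0xd8, 0x41, 0xd8, 0x95, 0x61, 0x61]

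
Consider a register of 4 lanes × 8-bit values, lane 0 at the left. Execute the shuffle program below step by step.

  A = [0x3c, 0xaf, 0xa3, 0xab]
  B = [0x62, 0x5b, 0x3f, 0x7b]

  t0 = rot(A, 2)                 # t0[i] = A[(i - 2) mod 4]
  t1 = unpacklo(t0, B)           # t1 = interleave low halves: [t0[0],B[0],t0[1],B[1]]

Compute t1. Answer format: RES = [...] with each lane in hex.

→ t0 |a3|ab|3c|af|
→ t1 |a3|62|ab|5b|

RES = [ 0xa3  0x62  0xab  0x5b ]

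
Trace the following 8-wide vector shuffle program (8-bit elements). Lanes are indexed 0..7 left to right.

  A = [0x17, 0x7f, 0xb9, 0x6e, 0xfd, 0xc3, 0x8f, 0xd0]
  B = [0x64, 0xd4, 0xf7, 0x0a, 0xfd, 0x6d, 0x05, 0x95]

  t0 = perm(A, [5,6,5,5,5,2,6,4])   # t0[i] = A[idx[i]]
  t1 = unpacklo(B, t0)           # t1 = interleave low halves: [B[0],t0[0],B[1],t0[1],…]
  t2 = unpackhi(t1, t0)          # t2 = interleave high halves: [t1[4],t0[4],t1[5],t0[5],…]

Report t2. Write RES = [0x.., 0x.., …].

t0 = [0xc3, 0x8f, 0xc3, 0xc3, 0xc3, 0xb9, 0x8f, 0xfd]
t1 = [0x64, 0xc3, 0xd4, 0x8f, 0xf7, 0xc3, 0x0a, 0xc3]
t2 = [0xf7, 0xc3, 0xc3, 0xb9, 0x0a, 0x8f, 0xc3, 0xfd]

RES = [0xf7, 0xc3, 0xc3, 0xb9, 0x0a, 0x8f, 0xc3, 0xfd]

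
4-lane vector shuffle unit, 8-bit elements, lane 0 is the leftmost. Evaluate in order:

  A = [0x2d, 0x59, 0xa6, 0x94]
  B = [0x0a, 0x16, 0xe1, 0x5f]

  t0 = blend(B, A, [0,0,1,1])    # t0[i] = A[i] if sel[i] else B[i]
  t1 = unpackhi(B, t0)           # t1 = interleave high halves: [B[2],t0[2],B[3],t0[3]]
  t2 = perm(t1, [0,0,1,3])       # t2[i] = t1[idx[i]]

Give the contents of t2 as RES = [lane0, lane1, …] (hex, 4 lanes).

  t0: 0a 16 a6 94
  t1: e1 a6 5f 94
  t2: e1 e1 a6 94

RES = [0xe1, 0xe1, 0xa6, 0x94]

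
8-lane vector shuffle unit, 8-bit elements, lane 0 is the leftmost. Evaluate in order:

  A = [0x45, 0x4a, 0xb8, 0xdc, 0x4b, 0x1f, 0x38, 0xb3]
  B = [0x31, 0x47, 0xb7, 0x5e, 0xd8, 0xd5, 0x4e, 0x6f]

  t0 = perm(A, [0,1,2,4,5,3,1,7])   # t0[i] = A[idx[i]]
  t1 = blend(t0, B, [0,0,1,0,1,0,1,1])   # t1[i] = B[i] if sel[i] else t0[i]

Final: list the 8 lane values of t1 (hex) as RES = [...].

RES = [ 0x45  0x4a  0xb7  0x4b  0xd8  0xdc  0x4e  0x6f ]

  t0: 45 4a b8 4b 1f dc 4a b3
  t1: 45 4a b7 4b d8 dc 4e 6f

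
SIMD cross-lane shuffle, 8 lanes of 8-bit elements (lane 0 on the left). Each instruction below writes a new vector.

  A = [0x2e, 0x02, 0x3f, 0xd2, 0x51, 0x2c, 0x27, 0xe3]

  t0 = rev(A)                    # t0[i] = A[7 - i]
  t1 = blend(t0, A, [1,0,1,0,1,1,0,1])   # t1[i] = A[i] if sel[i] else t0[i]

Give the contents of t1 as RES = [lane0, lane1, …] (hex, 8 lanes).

  t0: e3 27 2c 51 d2 3f 02 2e
  t1: 2e 27 3f 51 51 2c 02 e3

RES = [ 0x2e  0x27  0x3f  0x51  0x51  0x2c  0x02  0xe3 ]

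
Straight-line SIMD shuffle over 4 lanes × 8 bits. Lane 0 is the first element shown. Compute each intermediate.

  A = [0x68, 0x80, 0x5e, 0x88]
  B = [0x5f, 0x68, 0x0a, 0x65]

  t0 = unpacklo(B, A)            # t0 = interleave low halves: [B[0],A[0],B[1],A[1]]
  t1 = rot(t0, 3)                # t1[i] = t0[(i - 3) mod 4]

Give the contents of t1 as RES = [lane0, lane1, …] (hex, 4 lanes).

→ t0 |5f|68|68|80|
→ t1 |68|68|80|5f|

RES = [ 0x68  0x68  0x80  0x5f ]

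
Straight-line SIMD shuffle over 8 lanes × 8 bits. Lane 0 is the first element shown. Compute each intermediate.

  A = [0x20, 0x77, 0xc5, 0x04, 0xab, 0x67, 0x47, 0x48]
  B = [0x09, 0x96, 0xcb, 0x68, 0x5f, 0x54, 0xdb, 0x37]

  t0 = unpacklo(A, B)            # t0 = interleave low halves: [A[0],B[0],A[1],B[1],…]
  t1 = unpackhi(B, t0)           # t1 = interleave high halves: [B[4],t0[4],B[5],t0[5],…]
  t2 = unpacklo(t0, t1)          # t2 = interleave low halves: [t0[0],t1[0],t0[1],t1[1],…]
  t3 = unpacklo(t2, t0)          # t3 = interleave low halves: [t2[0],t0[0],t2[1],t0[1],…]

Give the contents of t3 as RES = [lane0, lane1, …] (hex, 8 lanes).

RES = [ 0x20  0x20  0x5f  0x09  0x09  0x77  0xc5  0x96 ]

t0 = [0x20, 0x09, 0x77, 0x96, 0xc5, 0xcb, 0x04, 0x68]
t1 = [0x5f, 0xc5, 0x54, 0xcb, 0xdb, 0x04, 0x37, 0x68]
t2 = [0x20, 0x5f, 0x09, 0xc5, 0x77, 0x54, 0x96, 0xcb]
t3 = [0x20, 0x20, 0x5f, 0x09, 0x09, 0x77, 0xc5, 0x96]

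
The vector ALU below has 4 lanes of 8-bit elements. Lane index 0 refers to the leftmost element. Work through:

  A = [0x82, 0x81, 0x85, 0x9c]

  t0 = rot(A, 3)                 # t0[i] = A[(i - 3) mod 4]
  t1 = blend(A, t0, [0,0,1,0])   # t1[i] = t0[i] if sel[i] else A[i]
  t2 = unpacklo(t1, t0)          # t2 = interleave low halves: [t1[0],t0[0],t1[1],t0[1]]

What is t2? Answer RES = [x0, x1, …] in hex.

RES = [0x82, 0x81, 0x81, 0x85]

  t0: 81 85 9c 82
  t1: 82 81 9c 9c
  t2: 82 81 81 85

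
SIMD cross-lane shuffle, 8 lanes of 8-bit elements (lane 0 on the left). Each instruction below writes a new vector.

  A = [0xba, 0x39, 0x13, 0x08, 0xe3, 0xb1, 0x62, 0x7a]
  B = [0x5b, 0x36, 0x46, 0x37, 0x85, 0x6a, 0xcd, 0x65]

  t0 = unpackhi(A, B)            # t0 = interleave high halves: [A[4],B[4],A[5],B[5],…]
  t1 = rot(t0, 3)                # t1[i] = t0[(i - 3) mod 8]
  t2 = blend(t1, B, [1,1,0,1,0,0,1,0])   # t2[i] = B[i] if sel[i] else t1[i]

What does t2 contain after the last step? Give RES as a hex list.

  t0: e3 85 b1 6a 62 cd 7a 65
  t1: cd 7a 65 e3 85 b1 6a 62
  t2: 5b 36 65 37 85 b1 cd 62

RES = [0x5b, 0x36, 0x65, 0x37, 0x85, 0xb1, 0xcd, 0x62]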